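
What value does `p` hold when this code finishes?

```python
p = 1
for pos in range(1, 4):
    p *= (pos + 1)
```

Let's trace through this code step by step.

Initialize: p = 1
Entering loop: for pos in range(1, 4):

After execution: p = 24
24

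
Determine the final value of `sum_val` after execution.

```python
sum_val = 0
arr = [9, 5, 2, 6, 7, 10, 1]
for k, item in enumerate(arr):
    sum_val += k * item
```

Let's trace through this code step by step.

Initialize: sum_val = 0
Initialize: arr = [9, 5, 2, 6, 7, 10, 1]
Entering loop: for k, item in enumerate(arr):

After execution: sum_val = 111
111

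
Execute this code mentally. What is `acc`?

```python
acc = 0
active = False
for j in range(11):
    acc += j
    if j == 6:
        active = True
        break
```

Let's trace through this code step by step.

Initialize: acc = 0
Initialize: active = False
Entering loop: for j in range(11):

After execution: acc = 21
21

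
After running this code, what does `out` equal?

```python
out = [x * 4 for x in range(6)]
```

Let's trace through this code step by step.

Initialize: out = [x * 4 for x in range(6)]

After execution: out = [0, 4, 8, 12, 16, 20]
[0, 4, 8, 12, 16, 20]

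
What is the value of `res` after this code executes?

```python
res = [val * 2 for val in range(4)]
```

Let's trace through this code step by step.

Initialize: res = [val * 2 for val in range(4)]

After execution: res = [0, 2, 4, 6]
[0, 2, 4, 6]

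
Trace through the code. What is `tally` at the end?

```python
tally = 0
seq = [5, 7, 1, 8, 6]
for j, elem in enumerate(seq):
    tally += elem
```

Let's trace through this code step by step.

Initialize: tally = 0
Initialize: seq = [5, 7, 1, 8, 6]
Entering loop: for j, elem in enumerate(seq):

After execution: tally = 27
27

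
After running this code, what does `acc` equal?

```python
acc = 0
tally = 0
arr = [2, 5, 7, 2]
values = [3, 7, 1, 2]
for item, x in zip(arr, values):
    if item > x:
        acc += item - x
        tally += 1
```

Let's trace through this code step by step.

Initialize: acc = 0
Initialize: tally = 0
Initialize: arr = [2, 5, 7, 2]
Initialize: values = [3, 7, 1, 2]
Entering loop: for item, x in zip(arr, values):

After execution: acc = 6
6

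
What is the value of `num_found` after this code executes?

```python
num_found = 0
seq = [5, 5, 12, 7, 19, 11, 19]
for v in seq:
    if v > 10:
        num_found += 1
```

Let's trace through this code step by step.

Initialize: num_found = 0
Initialize: seq = [5, 5, 12, 7, 19, 11, 19]
Entering loop: for v in seq:

After execution: num_found = 4
4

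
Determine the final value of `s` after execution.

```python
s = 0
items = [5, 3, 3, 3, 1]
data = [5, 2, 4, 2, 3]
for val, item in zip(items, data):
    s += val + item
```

Let's trace through this code step by step.

Initialize: s = 0
Initialize: items = [5, 3, 3, 3, 1]
Initialize: data = [5, 2, 4, 2, 3]
Entering loop: for val, item in zip(items, data):

After execution: s = 31
31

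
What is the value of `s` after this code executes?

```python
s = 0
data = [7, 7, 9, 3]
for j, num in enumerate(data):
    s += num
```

Let's trace through this code step by step.

Initialize: s = 0
Initialize: data = [7, 7, 9, 3]
Entering loop: for j, num in enumerate(data):

After execution: s = 26
26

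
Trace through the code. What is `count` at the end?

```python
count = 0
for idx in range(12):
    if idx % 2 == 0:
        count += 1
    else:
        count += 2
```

Let's trace through this code step by step.

Initialize: count = 0
Entering loop: for idx in range(12):

After execution: count = 18
18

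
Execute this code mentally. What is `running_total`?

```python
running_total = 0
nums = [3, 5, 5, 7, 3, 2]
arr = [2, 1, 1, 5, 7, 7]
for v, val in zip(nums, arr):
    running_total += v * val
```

Let's trace through this code step by step.

Initialize: running_total = 0
Initialize: nums = [3, 5, 5, 7, 3, 2]
Initialize: arr = [2, 1, 1, 5, 7, 7]
Entering loop: for v, val in zip(nums, arr):

After execution: running_total = 86
86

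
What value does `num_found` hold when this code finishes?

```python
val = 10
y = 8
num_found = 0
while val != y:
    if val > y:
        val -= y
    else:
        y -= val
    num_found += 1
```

Let's trace through this code step by step.

Initialize: val = 10
Initialize: y = 8
Initialize: num_found = 0
Entering loop: while val != y:

After execution: num_found = 4
4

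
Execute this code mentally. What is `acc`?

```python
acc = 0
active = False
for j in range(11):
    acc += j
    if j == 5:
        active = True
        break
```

Let's trace through this code step by step.

Initialize: acc = 0
Initialize: active = False
Entering loop: for j in range(11):

After execution: acc = 15
15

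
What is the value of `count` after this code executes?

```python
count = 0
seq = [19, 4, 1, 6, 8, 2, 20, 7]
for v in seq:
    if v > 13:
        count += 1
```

Let's trace through this code step by step.

Initialize: count = 0
Initialize: seq = [19, 4, 1, 6, 8, 2, 20, 7]
Entering loop: for v in seq:

After execution: count = 2
2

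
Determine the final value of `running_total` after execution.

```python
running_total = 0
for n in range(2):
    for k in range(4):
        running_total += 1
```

Let's trace through this code step by step.

Initialize: running_total = 0
Entering loop: for n in range(2):

After execution: running_total = 8
8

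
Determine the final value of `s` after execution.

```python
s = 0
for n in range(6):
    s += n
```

Let's trace through this code step by step.

Initialize: s = 0
Entering loop: for n in range(6):

After execution: s = 15
15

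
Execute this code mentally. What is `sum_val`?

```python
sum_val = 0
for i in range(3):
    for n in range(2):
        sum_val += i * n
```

Let's trace through this code step by step.

Initialize: sum_val = 0
Entering loop: for i in range(3):

After execution: sum_val = 3
3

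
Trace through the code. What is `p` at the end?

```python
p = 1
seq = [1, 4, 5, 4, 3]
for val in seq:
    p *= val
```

Let's trace through this code step by step.

Initialize: p = 1
Initialize: seq = [1, 4, 5, 4, 3]
Entering loop: for val in seq:

After execution: p = 240
240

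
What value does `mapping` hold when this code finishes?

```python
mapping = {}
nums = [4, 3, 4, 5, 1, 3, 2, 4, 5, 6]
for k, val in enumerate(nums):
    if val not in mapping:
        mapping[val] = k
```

Let's trace through this code step by step.

Initialize: mapping = {}
Initialize: nums = [4, 3, 4, 5, 1, 3, 2, 4, 5, 6]
Entering loop: for k, val in enumerate(nums):

After execution: mapping = {4: 0, 3: 1, 5: 3, 1: 4, 2: 6, 6: 9}
{4: 0, 3: 1, 5: 3, 1: 4, 2: 6, 6: 9}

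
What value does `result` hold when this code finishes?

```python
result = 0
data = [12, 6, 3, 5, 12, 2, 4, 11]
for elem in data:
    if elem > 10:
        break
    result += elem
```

Let's trace through this code step by step.

Initialize: result = 0
Initialize: data = [12, 6, 3, 5, 12, 2, 4, 11]
Entering loop: for elem in data:

After execution: result = 0
0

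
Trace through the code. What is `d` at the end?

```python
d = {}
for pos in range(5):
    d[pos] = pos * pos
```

Let's trace through this code step by step.

Initialize: d = {}
Entering loop: for pos in range(5):

After execution: d = {0: 0, 1: 1, 2: 4, 3: 9, 4: 16}
{0: 0, 1: 1, 2: 4, 3: 9, 4: 16}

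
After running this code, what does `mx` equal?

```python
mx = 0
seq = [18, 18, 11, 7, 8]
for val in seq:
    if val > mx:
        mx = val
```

Let's trace through this code step by step.

Initialize: mx = 0
Initialize: seq = [18, 18, 11, 7, 8]
Entering loop: for val in seq:

After execution: mx = 18
18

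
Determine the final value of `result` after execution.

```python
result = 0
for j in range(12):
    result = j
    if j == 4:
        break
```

Let's trace through this code step by step.

Initialize: result = 0
Entering loop: for j in range(12):

After execution: result = 4
4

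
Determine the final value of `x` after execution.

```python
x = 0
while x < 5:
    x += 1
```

Let's trace through this code step by step.

Initialize: x = 0
Entering loop: while x < 5:

After execution: x = 5
5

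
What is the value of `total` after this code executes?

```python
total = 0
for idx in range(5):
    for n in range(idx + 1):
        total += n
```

Let's trace through this code step by step.

Initialize: total = 0
Entering loop: for idx in range(5):

After execution: total = 20
20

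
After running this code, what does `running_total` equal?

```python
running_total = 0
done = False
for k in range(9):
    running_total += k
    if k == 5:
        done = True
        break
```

Let's trace through this code step by step.

Initialize: running_total = 0
Initialize: done = False
Entering loop: for k in range(9):

After execution: running_total = 15
15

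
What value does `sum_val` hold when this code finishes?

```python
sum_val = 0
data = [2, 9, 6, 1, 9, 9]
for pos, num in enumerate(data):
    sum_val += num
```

Let's trace through this code step by step.

Initialize: sum_val = 0
Initialize: data = [2, 9, 6, 1, 9, 9]
Entering loop: for pos, num in enumerate(data):

After execution: sum_val = 36
36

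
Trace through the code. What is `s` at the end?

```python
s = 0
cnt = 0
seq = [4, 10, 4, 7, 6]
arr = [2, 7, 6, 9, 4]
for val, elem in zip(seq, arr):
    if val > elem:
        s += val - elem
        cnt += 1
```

Let's trace through this code step by step.

Initialize: s = 0
Initialize: cnt = 0
Initialize: seq = [4, 10, 4, 7, 6]
Initialize: arr = [2, 7, 6, 9, 4]
Entering loop: for val, elem in zip(seq, arr):

After execution: s = 7
7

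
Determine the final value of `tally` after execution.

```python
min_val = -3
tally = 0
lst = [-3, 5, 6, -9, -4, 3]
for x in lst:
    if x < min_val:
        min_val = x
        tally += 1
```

Let's trace through this code step by step.

Initialize: min_val = -3
Initialize: tally = 0
Initialize: lst = [-3, 5, 6, -9, -4, 3]
Entering loop: for x in lst:

After execution: tally = 1
1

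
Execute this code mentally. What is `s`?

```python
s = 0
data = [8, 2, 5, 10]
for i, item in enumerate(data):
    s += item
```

Let's trace through this code step by step.

Initialize: s = 0
Initialize: data = [8, 2, 5, 10]
Entering loop: for i, item in enumerate(data):

After execution: s = 25
25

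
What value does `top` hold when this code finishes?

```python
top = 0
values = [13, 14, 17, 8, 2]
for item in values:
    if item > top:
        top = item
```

Let's trace through this code step by step.

Initialize: top = 0
Initialize: values = [13, 14, 17, 8, 2]
Entering loop: for item in values:

After execution: top = 17
17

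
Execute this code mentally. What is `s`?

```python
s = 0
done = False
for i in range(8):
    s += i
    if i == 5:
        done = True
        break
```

Let's trace through this code step by step.

Initialize: s = 0
Initialize: done = False
Entering loop: for i in range(8):

After execution: s = 15
15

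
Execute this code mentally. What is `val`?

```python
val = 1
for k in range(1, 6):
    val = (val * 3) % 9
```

Let's trace through this code step by step.

Initialize: val = 1
Entering loop: for k in range(1, 6):

After execution: val = 0
0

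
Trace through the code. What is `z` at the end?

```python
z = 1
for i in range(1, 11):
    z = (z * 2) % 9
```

Let's trace through this code step by step.

Initialize: z = 1
Entering loop: for i in range(1, 11):

After execution: z = 7
7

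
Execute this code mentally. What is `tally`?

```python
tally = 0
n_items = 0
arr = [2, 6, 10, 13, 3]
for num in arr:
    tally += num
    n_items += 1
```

Let's trace through this code step by step.

Initialize: tally = 0
Initialize: n_items = 0
Initialize: arr = [2, 6, 10, 13, 3]
Entering loop: for num in arr:

After execution: tally = 34
34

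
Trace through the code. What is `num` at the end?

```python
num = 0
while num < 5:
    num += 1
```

Let's trace through this code step by step.

Initialize: num = 0
Entering loop: while num < 5:

After execution: num = 5
5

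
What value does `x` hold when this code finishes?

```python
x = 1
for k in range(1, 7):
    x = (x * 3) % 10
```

Let's trace through this code step by step.

Initialize: x = 1
Entering loop: for k in range(1, 7):

After execution: x = 9
9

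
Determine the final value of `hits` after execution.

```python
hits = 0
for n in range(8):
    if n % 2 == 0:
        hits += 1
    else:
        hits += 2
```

Let's trace through this code step by step.

Initialize: hits = 0
Entering loop: for n in range(8):

After execution: hits = 12
12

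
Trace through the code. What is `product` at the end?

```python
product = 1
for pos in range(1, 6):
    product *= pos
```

Let's trace through this code step by step.

Initialize: product = 1
Entering loop: for pos in range(1, 6):

After execution: product = 120
120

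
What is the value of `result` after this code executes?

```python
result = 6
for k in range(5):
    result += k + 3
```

Let's trace through this code step by step.

Initialize: result = 6
Entering loop: for k in range(5):

After execution: result = 31
31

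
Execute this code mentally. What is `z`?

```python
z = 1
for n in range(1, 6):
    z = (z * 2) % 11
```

Let's trace through this code step by step.

Initialize: z = 1
Entering loop: for n in range(1, 6):

After execution: z = 10
10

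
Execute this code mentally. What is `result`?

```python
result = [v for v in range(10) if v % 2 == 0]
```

Let's trace through this code step by step.

Initialize: result = [v for v in range(10) if v % 2 == 0]

After execution: result = [0, 2, 4, 6, 8]
[0, 2, 4, 6, 8]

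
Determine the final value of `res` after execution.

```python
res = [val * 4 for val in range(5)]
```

Let's trace through this code step by step.

Initialize: res = [val * 4 for val in range(5)]

After execution: res = [0, 4, 8, 12, 16]
[0, 4, 8, 12, 16]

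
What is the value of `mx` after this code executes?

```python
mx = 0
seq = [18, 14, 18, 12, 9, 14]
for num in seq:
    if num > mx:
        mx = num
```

Let's trace through this code step by step.

Initialize: mx = 0
Initialize: seq = [18, 14, 18, 12, 9, 14]
Entering loop: for num in seq:

After execution: mx = 18
18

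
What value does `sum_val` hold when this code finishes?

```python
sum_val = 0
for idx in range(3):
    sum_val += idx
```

Let's trace through this code step by step.

Initialize: sum_val = 0
Entering loop: for idx in range(3):

After execution: sum_val = 3
3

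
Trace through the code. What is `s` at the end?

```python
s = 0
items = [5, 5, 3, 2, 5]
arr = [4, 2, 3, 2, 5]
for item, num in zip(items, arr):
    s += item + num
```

Let's trace through this code step by step.

Initialize: s = 0
Initialize: items = [5, 5, 3, 2, 5]
Initialize: arr = [4, 2, 3, 2, 5]
Entering loop: for item, num in zip(items, arr):

After execution: s = 36
36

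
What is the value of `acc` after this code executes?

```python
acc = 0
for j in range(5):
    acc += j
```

Let's trace through this code step by step.

Initialize: acc = 0
Entering loop: for j in range(5):

After execution: acc = 10
10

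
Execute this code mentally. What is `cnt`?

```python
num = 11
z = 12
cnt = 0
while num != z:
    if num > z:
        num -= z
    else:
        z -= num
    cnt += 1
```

Let's trace through this code step by step.

Initialize: num = 11
Initialize: z = 12
Initialize: cnt = 0
Entering loop: while num != z:

After execution: cnt = 11
11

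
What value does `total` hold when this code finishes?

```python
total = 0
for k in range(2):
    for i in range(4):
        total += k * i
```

Let's trace through this code step by step.

Initialize: total = 0
Entering loop: for k in range(2):

After execution: total = 6
6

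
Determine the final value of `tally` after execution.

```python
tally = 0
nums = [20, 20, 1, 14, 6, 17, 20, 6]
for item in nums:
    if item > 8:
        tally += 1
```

Let's trace through this code step by step.

Initialize: tally = 0
Initialize: nums = [20, 20, 1, 14, 6, 17, 20, 6]
Entering loop: for item in nums:

After execution: tally = 5
5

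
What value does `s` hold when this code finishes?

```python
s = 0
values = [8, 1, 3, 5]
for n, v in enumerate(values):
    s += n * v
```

Let's trace through this code step by step.

Initialize: s = 0
Initialize: values = [8, 1, 3, 5]
Entering loop: for n, v in enumerate(values):

After execution: s = 22
22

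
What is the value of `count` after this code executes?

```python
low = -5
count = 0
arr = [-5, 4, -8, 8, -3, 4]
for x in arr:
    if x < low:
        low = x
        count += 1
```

Let's trace through this code step by step.

Initialize: low = -5
Initialize: count = 0
Initialize: arr = [-5, 4, -8, 8, -3, 4]
Entering loop: for x in arr:

After execution: count = 1
1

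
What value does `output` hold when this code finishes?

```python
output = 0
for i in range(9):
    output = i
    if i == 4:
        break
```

Let's trace through this code step by step.

Initialize: output = 0
Entering loop: for i in range(9):

After execution: output = 4
4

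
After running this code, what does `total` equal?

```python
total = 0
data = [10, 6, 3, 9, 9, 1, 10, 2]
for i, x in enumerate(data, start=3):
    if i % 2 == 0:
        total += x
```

Let's trace through this code step by step.

Initialize: total = 0
Initialize: data = [10, 6, 3, 9, 9, 1, 10, 2]
Entering loop: for i, x in enumerate(data, start=3):

After execution: total = 18
18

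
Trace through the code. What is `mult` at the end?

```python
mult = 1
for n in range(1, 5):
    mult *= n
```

Let's trace through this code step by step.

Initialize: mult = 1
Entering loop: for n in range(1, 5):

After execution: mult = 24
24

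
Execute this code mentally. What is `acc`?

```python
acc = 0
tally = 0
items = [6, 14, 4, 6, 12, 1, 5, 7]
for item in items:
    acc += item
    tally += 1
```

Let's trace through this code step by step.

Initialize: acc = 0
Initialize: tally = 0
Initialize: items = [6, 14, 4, 6, 12, 1, 5, 7]
Entering loop: for item in items:

After execution: acc = 55
55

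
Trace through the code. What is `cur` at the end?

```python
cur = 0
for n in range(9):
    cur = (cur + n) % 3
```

Let's trace through this code step by step.

Initialize: cur = 0
Entering loop: for n in range(9):

After execution: cur = 0
0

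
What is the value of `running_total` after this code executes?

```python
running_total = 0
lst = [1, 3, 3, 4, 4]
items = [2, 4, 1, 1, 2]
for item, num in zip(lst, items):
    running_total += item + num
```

Let's trace through this code step by step.

Initialize: running_total = 0
Initialize: lst = [1, 3, 3, 4, 4]
Initialize: items = [2, 4, 1, 1, 2]
Entering loop: for item, num in zip(lst, items):

After execution: running_total = 25
25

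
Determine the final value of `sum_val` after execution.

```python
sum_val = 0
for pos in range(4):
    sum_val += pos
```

Let's trace through this code step by step.

Initialize: sum_val = 0
Entering loop: for pos in range(4):

After execution: sum_val = 6
6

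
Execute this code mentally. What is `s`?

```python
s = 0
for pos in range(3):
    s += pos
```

Let's trace through this code step by step.

Initialize: s = 0
Entering loop: for pos in range(3):

After execution: s = 3
3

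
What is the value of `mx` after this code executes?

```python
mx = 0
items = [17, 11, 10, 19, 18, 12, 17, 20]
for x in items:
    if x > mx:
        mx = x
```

Let's trace through this code step by step.

Initialize: mx = 0
Initialize: items = [17, 11, 10, 19, 18, 12, 17, 20]
Entering loop: for x in items:

After execution: mx = 20
20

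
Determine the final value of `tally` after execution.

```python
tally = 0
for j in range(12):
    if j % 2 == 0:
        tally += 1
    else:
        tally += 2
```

Let's trace through this code step by step.

Initialize: tally = 0
Entering loop: for j in range(12):

After execution: tally = 18
18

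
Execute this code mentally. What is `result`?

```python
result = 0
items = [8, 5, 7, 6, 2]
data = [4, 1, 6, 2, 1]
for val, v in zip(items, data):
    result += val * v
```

Let's trace through this code step by step.

Initialize: result = 0
Initialize: items = [8, 5, 7, 6, 2]
Initialize: data = [4, 1, 6, 2, 1]
Entering loop: for val, v in zip(items, data):

After execution: result = 93
93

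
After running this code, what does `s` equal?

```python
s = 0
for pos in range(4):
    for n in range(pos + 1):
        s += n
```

Let's trace through this code step by step.

Initialize: s = 0
Entering loop: for pos in range(4):

After execution: s = 10
10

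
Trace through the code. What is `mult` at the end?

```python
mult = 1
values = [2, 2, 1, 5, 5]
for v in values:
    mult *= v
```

Let's trace through this code step by step.

Initialize: mult = 1
Initialize: values = [2, 2, 1, 5, 5]
Entering loop: for v in values:

After execution: mult = 100
100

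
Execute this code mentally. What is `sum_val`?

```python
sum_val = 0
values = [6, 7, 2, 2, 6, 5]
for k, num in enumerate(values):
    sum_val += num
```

Let's trace through this code step by step.

Initialize: sum_val = 0
Initialize: values = [6, 7, 2, 2, 6, 5]
Entering loop: for k, num in enumerate(values):

After execution: sum_val = 28
28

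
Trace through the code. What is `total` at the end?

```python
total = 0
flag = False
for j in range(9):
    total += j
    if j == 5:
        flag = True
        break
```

Let's trace through this code step by step.

Initialize: total = 0
Initialize: flag = False
Entering loop: for j in range(9):

After execution: total = 15
15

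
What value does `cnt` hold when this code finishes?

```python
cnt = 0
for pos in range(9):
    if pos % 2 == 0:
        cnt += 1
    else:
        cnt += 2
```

Let's trace through this code step by step.

Initialize: cnt = 0
Entering loop: for pos in range(9):

After execution: cnt = 13
13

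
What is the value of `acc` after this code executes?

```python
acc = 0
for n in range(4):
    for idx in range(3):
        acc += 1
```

Let's trace through this code step by step.

Initialize: acc = 0
Entering loop: for n in range(4):

After execution: acc = 12
12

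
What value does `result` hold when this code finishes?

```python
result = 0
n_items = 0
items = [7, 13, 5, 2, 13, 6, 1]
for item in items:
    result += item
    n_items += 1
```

Let's trace through this code step by step.

Initialize: result = 0
Initialize: n_items = 0
Initialize: items = [7, 13, 5, 2, 13, 6, 1]
Entering loop: for item in items:

After execution: result = 47
47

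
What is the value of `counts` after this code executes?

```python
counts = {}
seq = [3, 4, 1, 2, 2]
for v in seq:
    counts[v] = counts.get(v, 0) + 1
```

Let's trace through this code step by step.

Initialize: counts = {}
Initialize: seq = [3, 4, 1, 2, 2]
Entering loop: for v in seq:

After execution: counts = {3: 1, 4: 1, 1: 1, 2: 2}
{3: 1, 4: 1, 1: 1, 2: 2}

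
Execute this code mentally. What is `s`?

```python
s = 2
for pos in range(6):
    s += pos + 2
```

Let's trace through this code step by step.

Initialize: s = 2
Entering loop: for pos in range(6):

After execution: s = 29
29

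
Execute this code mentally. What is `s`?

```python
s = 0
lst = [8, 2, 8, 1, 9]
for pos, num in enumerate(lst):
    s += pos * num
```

Let's trace through this code step by step.

Initialize: s = 0
Initialize: lst = [8, 2, 8, 1, 9]
Entering loop: for pos, num in enumerate(lst):

After execution: s = 57
57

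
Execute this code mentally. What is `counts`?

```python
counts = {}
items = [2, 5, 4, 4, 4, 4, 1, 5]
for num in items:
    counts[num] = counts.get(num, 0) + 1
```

Let's trace through this code step by step.

Initialize: counts = {}
Initialize: items = [2, 5, 4, 4, 4, 4, 1, 5]
Entering loop: for num in items:

After execution: counts = {2: 1, 5: 2, 4: 4, 1: 1}
{2: 1, 5: 2, 4: 4, 1: 1}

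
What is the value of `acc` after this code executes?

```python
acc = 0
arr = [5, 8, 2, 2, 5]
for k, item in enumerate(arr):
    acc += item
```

Let's trace through this code step by step.

Initialize: acc = 0
Initialize: arr = [5, 8, 2, 2, 5]
Entering loop: for k, item in enumerate(arr):

After execution: acc = 22
22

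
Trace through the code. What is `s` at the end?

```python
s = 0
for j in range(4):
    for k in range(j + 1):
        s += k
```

Let's trace through this code step by step.

Initialize: s = 0
Entering loop: for j in range(4):

After execution: s = 10
10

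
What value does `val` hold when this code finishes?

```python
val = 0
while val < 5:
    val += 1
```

Let's trace through this code step by step.

Initialize: val = 0
Entering loop: while val < 5:

After execution: val = 5
5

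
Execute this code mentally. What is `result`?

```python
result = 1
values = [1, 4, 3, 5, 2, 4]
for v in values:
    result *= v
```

Let's trace through this code step by step.

Initialize: result = 1
Initialize: values = [1, 4, 3, 5, 2, 4]
Entering loop: for v in values:

After execution: result = 480
480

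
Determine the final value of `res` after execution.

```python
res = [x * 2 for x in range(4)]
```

Let's trace through this code step by step.

Initialize: res = [x * 2 for x in range(4)]

After execution: res = [0, 2, 4, 6]
[0, 2, 4, 6]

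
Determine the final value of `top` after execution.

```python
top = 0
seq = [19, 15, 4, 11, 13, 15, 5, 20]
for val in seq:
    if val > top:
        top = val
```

Let's trace through this code step by step.

Initialize: top = 0
Initialize: seq = [19, 15, 4, 11, 13, 15, 5, 20]
Entering loop: for val in seq:

After execution: top = 20
20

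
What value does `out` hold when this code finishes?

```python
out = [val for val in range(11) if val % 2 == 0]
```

Let's trace through this code step by step.

Initialize: out = [val for val in range(11) if val % 2 == 0]

After execution: out = [0, 2, 4, 6, 8, 10]
[0, 2, 4, 6, 8, 10]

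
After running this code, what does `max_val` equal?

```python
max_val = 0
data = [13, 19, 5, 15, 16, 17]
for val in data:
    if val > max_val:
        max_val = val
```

Let's trace through this code step by step.

Initialize: max_val = 0
Initialize: data = [13, 19, 5, 15, 16, 17]
Entering loop: for val in data:

After execution: max_val = 19
19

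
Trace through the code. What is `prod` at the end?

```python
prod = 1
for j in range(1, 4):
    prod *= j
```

Let's trace through this code step by step.

Initialize: prod = 1
Entering loop: for j in range(1, 4):

After execution: prod = 6
6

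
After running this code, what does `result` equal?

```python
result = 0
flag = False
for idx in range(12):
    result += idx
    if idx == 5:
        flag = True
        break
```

Let's trace through this code step by step.

Initialize: result = 0
Initialize: flag = False
Entering loop: for idx in range(12):

After execution: result = 15
15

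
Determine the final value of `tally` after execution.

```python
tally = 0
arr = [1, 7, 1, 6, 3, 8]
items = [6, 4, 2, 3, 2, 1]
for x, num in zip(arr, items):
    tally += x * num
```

Let's trace through this code step by step.

Initialize: tally = 0
Initialize: arr = [1, 7, 1, 6, 3, 8]
Initialize: items = [6, 4, 2, 3, 2, 1]
Entering loop: for x, num in zip(arr, items):

After execution: tally = 68
68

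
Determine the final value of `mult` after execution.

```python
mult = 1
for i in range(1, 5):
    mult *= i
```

Let's trace through this code step by step.

Initialize: mult = 1
Entering loop: for i in range(1, 5):

After execution: mult = 24
24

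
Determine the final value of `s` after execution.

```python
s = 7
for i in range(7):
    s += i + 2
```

Let's trace through this code step by step.

Initialize: s = 7
Entering loop: for i in range(7):

After execution: s = 42
42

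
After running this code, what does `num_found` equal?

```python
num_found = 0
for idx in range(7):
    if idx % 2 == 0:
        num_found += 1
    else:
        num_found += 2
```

Let's trace through this code step by step.

Initialize: num_found = 0
Entering loop: for idx in range(7):

After execution: num_found = 10
10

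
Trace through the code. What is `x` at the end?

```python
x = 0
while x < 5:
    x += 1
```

Let's trace through this code step by step.

Initialize: x = 0
Entering loop: while x < 5:

After execution: x = 5
5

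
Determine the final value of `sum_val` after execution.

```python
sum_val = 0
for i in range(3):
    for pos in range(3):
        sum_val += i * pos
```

Let's trace through this code step by step.

Initialize: sum_val = 0
Entering loop: for i in range(3):

After execution: sum_val = 9
9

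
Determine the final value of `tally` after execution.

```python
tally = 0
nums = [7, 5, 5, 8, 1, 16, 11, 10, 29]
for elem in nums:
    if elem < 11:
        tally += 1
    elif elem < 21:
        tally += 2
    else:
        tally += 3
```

Let's trace through this code step by step.

Initialize: tally = 0
Initialize: nums = [7, 5, 5, 8, 1, 16, 11, 10, 29]
Entering loop: for elem in nums:

After execution: tally = 13
13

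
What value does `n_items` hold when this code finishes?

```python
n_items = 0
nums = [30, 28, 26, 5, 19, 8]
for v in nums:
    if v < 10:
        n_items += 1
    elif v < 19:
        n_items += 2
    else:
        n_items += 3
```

Let's trace through this code step by step.

Initialize: n_items = 0
Initialize: nums = [30, 28, 26, 5, 19, 8]
Entering loop: for v in nums:

After execution: n_items = 14
14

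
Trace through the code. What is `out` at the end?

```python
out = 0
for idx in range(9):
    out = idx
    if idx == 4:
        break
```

Let's trace through this code step by step.

Initialize: out = 0
Entering loop: for idx in range(9):

After execution: out = 4
4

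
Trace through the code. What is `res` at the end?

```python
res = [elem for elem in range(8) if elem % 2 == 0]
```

Let's trace through this code step by step.

Initialize: res = [elem for elem in range(8) if elem % 2 == 0]

After execution: res = [0, 2, 4, 6]
[0, 2, 4, 6]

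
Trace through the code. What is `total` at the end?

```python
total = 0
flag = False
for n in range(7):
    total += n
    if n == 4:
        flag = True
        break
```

Let's trace through this code step by step.

Initialize: total = 0
Initialize: flag = False
Entering loop: for n in range(7):

After execution: total = 10
10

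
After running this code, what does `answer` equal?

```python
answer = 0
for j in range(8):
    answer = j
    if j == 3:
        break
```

Let's trace through this code step by step.

Initialize: answer = 0
Entering loop: for j in range(8):

After execution: answer = 3
3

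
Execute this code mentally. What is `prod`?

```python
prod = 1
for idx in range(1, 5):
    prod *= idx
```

Let's trace through this code step by step.

Initialize: prod = 1
Entering loop: for idx in range(1, 5):

After execution: prod = 24
24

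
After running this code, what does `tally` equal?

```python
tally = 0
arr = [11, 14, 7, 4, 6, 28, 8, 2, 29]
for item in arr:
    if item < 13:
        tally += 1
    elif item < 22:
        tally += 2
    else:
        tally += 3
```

Let's trace through this code step by step.

Initialize: tally = 0
Initialize: arr = [11, 14, 7, 4, 6, 28, 8, 2, 29]
Entering loop: for item in arr:

After execution: tally = 14
14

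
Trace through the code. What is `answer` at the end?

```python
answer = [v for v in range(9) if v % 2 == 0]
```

Let's trace through this code step by step.

Initialize: answer = [v for v in range(9) if v % 2 == 0]

After execution: answer = [0, 2, 4, 6, 8]
[0, 2, 4, 6, 8]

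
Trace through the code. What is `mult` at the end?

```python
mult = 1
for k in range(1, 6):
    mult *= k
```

Let's trace through this code step by step.

Initialize: mult = 1
Entering loop: for k in range(1, 6):

After execution: mult = 120
120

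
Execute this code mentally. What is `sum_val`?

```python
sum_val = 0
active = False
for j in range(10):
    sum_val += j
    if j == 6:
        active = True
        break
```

Let's trace through this code step by step.

Initialize: sum_val = 0
Initialize: active = False
Entering loop: for j in range(10):

After execution: sum_val = 21
21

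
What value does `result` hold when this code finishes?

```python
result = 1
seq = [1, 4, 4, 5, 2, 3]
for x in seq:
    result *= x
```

Let's trace through this code step by step.

Initialize: result = 1
Initialize: seq = [1, 4, 4, 5, 2, 3]
Entering loop: for x in seq:

After execution: result = 480
480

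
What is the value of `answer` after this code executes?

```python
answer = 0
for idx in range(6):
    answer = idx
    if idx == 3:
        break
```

Let's trace through this code step by step.

Initialize: answer = 0
Entering loop: for idx in range(6):

After execution: answer = 3
3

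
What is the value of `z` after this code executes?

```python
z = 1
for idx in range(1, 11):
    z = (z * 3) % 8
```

Let's trace through this code step by step.

Initialize: z = 1
Entering loop: for idx in range(1, 11):

After execution: z = 1
1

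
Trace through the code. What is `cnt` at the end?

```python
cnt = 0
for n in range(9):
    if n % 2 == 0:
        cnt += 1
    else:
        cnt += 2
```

Let's trace through this code step by step.

Initialize: cnt = 0
Entering loop: for n in range(9):

After execution: cnt = 13
13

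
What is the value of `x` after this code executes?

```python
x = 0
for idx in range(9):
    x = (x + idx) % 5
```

Let's trace through this code step by step.

Initialize: x = 0
Entering loop: for idx in range(9):

After execution: x = 1
1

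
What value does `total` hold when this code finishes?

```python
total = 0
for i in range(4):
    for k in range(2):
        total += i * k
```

Let's trace through this code step by step.

Initialize: total = 0
Entering loop: for i in range(4):

After execution: total = 6
6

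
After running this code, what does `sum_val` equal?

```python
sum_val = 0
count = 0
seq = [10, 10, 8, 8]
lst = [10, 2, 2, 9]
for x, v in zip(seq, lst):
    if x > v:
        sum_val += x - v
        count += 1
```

Let's trace through this code step by step.

Initialize: sum_val = 0
Initialize: count = 0
Initialize: seq = [10, 10, 8, 8]
Initialize: lst = [10, 2, 2, 9]
Entering loop: for x, v in zip(seq, lst):

After execution: sum_val = 14
14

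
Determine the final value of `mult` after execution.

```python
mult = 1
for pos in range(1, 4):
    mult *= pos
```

Let's trace through this code step by step.

Initialize: mult = 1
Entering loop: for pos in range(1, 4):

After execution: mult = 6
6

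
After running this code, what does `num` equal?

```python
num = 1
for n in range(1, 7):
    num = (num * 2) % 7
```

Let's trace through this code step by step.

Initialize: num = 1
Entering loop: for n in range(1, 7):

After execution: num = 1
1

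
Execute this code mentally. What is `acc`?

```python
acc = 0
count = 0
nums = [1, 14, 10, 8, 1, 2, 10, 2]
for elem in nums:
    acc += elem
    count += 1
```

Let's trace through this code step by step.

Initialize: acc = 0
Initialize: count = 0
Initialize: nums = [1, 14, 10, 8, 1, 2, 10, 2]
Entering loop: for elem in nums:

After execution: acc = 48
48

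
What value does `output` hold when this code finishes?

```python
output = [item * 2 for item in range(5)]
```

Let's trace through this code step by step.

Initialize: output = [item * 2 for item in range(5)]

After execution: output = [0, 2, 4, 6, 8]
[0, 2, 4, 6, 8]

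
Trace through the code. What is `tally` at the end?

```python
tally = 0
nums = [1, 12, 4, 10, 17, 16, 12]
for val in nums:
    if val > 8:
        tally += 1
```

Let's trace through this code step by step.

Initialize: tally = 0
Initialize: nums = [1, 12, 4, 10, 17, 16, 12]
Entering loop: for val in nums:

After execution: tally = 5
5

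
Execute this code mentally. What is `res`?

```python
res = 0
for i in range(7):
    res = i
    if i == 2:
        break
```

Let's trace through this code step by step.

Initialize: res = 0
Entering loop: for i in range(7):

After execution: res = 2
2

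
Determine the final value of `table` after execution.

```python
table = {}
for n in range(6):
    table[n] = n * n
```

Let's trace through this code step by step.

Initialize: table = {}
Entering loop: for n in range(6):

After execution: table = {0: 0, 1: 1, 2: 4, 3: 9, 4: 16, 5: 25}
{0: 0, 1: 1, 2: 4, 3: 9, 4: 16, 5: 25}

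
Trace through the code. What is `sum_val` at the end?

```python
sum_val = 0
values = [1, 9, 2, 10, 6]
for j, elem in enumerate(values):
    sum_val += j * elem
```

Let's trace through this code step by step.

Initialize: sum_val = 0
Initialize: values = [1, 9, 2, 10, 6]
Entering loop: for j, elem in enumerate(values):

After execution: sum_val = 67
67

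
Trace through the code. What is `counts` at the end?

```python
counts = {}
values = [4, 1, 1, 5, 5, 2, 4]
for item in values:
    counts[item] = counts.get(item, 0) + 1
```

Let's trace through this code step by step.

Initialize: counts = {}
Initialize: values = [4, 1, 1, 5, 5, 2, 4]
Entering loop: for item in values:

After execution: counts = {4: 2, 1: 2, 5: 2, 2: 1}
{4: 2, 1: 2, 5: 2, 2: 1}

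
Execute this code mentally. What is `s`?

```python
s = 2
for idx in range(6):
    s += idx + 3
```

Let's trace through this code step by step.

Initialize: s = 2
Entering loop: for idx in range(6):

After execution: s = 35
35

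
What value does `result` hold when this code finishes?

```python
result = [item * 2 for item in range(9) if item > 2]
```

Let's trace through this code step by step.

Initialize: result = [item * 2 for item in range(9) if item > 2]

After execution: result = [6, 8, 10, 12, 14, 16]
[6, 8, 10, 12, 14, 16]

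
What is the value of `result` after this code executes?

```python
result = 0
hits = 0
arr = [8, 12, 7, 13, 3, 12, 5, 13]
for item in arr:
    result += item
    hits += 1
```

Let's trace through this code step by step.

Initialize: result = 0
Initialize: hits = 0
Initialize: arr = [8, 12, 7, 13, 3, 12, 5, 13]
Entering loop: for item in arr:

After execution: result = 73
73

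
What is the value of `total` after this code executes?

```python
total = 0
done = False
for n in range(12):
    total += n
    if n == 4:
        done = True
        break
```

Let's trace through this code step by step.

Initialize: total = 0
Initialize: done = False
Entering loop: for n in range(12):

After execution: total = 10
10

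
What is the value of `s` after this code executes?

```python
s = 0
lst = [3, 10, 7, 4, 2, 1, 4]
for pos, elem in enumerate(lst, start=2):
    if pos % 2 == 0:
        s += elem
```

Let's trace through this code step by step.

Initialize: s = 0
Initialize: lst = [3, 10, 7, 4, 2, 1, 4]
Entering loop: for pos, elem in enumerate(lst, start=2):

After execution: s = 16
16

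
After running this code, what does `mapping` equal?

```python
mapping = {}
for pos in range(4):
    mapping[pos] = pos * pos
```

Let's trace through this code step by step.

Initialize: mapping = {}
Entering loop: for pos in range(4):

After execution: mapping = {0: 0, 1: 1, 2: 4, 3: 9}
{0: 0, 1: 1, 2: 4, 3: 9}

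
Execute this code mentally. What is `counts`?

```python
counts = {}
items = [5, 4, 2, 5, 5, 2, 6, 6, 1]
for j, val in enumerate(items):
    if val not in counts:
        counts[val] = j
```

Let's trace through this code step by step.

Initialize: counts = {}
Initialize: items = [5, 4, 2, 5, 5, 2, 6, 6, 1]
Entering loop: for j, val in enumerate(items):

After execution: counts = {5: 0, 4: 1, 2: 2, 6: 6, 1: 8}
{5: 0, 4: 1, 2: 2, 6: 6, 1: 8}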